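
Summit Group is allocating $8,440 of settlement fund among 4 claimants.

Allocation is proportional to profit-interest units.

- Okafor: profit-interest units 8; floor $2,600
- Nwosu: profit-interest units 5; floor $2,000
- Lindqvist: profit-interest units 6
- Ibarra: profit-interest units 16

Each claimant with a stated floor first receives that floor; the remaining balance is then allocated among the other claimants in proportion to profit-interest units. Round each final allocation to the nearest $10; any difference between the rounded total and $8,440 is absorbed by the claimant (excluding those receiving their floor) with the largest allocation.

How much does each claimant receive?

Okafor: $2,600; Nwosu: $2,000; Lindqvist: $1,050; Ibarra: $2,790

Fund the minimums — Okafor $2,600; Nwosu $2,000. Balance $3,840.
Balance split over remaining profit-interest units 22: Lindqvist 1,047.27 → $1,050; Ibarra 2,792.73 → $2,790.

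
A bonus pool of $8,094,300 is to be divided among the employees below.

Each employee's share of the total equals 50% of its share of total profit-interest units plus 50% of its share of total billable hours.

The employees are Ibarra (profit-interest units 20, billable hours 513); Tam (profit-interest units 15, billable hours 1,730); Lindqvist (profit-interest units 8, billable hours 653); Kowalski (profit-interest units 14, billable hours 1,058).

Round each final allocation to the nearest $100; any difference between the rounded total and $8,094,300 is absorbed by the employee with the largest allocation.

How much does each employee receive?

Ibarra: $1,945,100 | Tam: $2,835,800 | Lindqvist: $1,236,400 | Kowalski: $2,077,000

Totals — profit-interest units 57, billable hours 3,954.
Blended shares (50% profit-interest units + 50% billable hours): Ibarra 0.2403; Tam 0.3503; Lindqvist 0.1528; Kowalski 0.2566.
Pro-rata amounts: Ibarra 1,945,138.10; Tam 2,835,795.54; Lindqvist 1,236,404.70; Kowalski 2,076,961.65.
Rounded to nearest $100: Ibarra $1,945,100; Tam $2,835,800; Lindqvist $1,236,400; Kowalski $2,077,000. Sum = $8,094,300.
Rounded total matches; no reconciliation needed.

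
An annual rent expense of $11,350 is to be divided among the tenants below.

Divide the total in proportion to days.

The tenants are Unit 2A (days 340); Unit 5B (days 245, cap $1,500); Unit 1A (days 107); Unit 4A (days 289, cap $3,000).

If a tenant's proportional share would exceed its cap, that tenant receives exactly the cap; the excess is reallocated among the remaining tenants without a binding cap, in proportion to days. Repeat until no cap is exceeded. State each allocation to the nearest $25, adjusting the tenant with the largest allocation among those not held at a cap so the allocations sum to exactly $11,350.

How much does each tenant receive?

Unit 2A: $5,200 | Unit 5B: $1,500 | Unit 1A: $1,650 | Unit 4A: $3,000

Days total: 981.
Proportional shares (ignoring caps): Unit 2A 3,933.74; Unit 5B 2,834.61; Unit 1A 1,237.97; Unit 4A 3,343.68.
Capped: Unit 5B ($1,500), Unit 4A ($3,000); balance $6,850 reallocated over remaining days 447.
Redistributed shares: Unit 2A 5,210.29 → $5,200; Unit 1A 1,639.71 → $1,650.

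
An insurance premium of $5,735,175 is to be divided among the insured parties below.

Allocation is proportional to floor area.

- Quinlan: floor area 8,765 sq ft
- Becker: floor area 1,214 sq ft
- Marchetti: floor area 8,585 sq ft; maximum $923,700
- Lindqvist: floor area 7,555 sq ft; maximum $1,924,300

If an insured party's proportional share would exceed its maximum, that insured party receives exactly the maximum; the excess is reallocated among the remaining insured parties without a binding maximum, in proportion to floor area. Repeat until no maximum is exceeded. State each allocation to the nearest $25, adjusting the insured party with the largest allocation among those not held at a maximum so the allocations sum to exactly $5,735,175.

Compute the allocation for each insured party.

Total floor area = 26,119.
Proportional shares (ignoring caps): Quinlan 1,924,606.95; Becker 266,568.49; Marchetti 1,885,082.79; Lindqvist 1,658,916.77.
Cap binds for Marchetti ($923,700); residual $4,811,475 reallocated over remaining floor area 17,534.
Cap binds for Lindqvist ($1,924,300); residual $2,887,175 reallocated over remaining floor area 9,979.
Shares after redistribution: Quinlan 2,535,934.35 → $2,535,925; Becker 351,240.65 → $351,250.

Quinlan: $2,535,925 · Becker: $351,250 · Marchetti: $923,700 · Lindqvist: $1,924,300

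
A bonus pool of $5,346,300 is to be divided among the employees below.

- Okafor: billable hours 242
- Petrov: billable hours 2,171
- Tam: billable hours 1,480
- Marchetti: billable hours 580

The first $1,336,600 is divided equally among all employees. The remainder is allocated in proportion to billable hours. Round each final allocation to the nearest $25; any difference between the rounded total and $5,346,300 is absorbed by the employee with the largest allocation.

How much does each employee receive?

$1,336,600 shared equally gives $334,150 per employee.
Remainder $4,009,700 by billable hours (total 4,473): Okafor 216,934.36 → $216,925; Petrov 1,946,134.29 → $1,946,125; Tam 1,326,706.01 → $1,326,700; Marchetti 519,925.33 → $519,925.
Rounding difference +$25 on remainder applied to Petrov.
Totals: Okafor $334,150 + $216,925 = $551,075; Petrov $334,150 + $1,946,150 = $2,280,300; Tam $334,150 + $1,326,700 = $1,660,850; Marchetti $334,150 + $519,925 = $854,075.

Okafor: $551,075 · Petrov: $2,280,300 · Tam: $1,660,850 · Marchetti: $854,075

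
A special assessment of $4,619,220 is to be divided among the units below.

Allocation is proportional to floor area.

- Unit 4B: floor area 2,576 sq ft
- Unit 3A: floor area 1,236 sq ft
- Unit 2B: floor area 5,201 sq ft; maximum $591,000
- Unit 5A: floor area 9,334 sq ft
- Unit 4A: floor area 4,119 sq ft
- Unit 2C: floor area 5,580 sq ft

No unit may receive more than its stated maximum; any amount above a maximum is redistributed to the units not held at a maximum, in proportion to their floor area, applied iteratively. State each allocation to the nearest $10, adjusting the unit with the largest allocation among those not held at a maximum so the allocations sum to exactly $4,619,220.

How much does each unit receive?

Total floor area = 28,046.
Proportional shares (ignoring caps): Unit 4B 424,271.22; Unit 3A 203,571.13; Unit 2B 856,612.82; Unit 5A 1,537,324.38; Unit 4A 678,405.73; Unit 2C 919,034.71.
Cap binds for Unit 2B ($591,000); balance $4,028,220 reallocated over remaining floor area 22,845.
Redistributed shares: Unit 4B 454,221.70 → $454,220; Unit 3A 217,941.78 → $217,940; Unit 5A 1,645,848.35 → $1,645,850; Unit 4A 726,296.27 → $726,300; Unit 2C 983,911.91 → $983,910.

Unit 4B: $454,220 | Unit 3A: $217,940 | Unit 2B: $591,000 | Unit 5A: $1,645,850 | Unit 4A: $726,300 | Unit 2C: $983,910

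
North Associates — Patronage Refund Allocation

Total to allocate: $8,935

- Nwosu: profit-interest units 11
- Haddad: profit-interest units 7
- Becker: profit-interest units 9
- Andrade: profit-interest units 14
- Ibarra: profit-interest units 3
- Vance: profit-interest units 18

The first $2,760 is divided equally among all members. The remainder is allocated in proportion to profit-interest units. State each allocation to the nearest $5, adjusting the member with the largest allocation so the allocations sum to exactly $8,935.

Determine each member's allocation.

Equal tier: $2,760 ÷ 6 = $460 apiece.
Remainder $6,175 by profit-interest units (total 62): Nwosu 1,095.56 → $1,095; Haddad 697.18 → $695; Becker 896.37 → $895; Andrade 1,394.35 → $1,395; Ibarra 298.79 → $300; Vance 1,792.74 → $1,795.
Totals: Nwosu $460 + $1,095 = $1,555; Haddad $460 + $695 = $1,155; Becker $460 + $895 = $1,355; Andrade $460 + $1,395 = $1,855; Ibarra $460 + $300 = $760; Vance $460 + $1,795 = $2,255.

Nwosu: $1,555 · Haddad: $1,155 · Becker: $1,355 · Andrade: $1,855 · Ibarra: $760 · Vance: $2,255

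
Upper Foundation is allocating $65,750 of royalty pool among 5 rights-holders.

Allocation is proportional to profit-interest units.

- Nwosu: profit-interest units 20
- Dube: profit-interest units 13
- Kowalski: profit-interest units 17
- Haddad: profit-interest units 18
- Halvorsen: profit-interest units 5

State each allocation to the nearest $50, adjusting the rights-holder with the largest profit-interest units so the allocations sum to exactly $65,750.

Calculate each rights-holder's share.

Sum of profit-interest units: 73.
Unrounded shares: Nwosu 20/73 × $65,750 = 18,013.70; Dube 13/73 × $65,750 = 11,708.90; Kowalski 17/73 × $65,750 = 15,311.64; Haddad 18/73 × $65,750 = 16,212.33; Halvorsen 5/73 × $65,750 = 4,503.42.
After rounding ($50): Nwosu $18,000; Dube $11,700; Kowalski $15,300; Haddad $16,200; Halvorsen $4,500. Sum = $65,700.
Difference $65,750 − $65,700 = +$50 applied to largest profit-interest units (Nwosu): Nwosu becomes $18,050.

Nwosu: $18,050 · Dube: $11,700 · Kowalski: $15,300 · Haddad: $16,200 · Halvorsen: $4,500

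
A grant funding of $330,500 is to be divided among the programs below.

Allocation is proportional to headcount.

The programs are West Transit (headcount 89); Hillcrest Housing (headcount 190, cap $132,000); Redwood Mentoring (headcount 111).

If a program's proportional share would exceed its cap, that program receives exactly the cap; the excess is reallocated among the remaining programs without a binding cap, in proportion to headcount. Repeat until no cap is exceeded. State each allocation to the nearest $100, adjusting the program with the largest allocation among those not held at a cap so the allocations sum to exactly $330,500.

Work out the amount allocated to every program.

West Transit: $88,300 | Hillcrest Housing: $132,000 | Redwood Mentoring: $110,200

Headcount total: 390.
Proportional shares (ignoring caps): West Transit 75,421.79; Hillcrest Housing 161,012.82; Redwood Mentoring 94,065.38.
Capped: Hillcrest Housing ($132,000); balance $198,500 reallocated over remaining headcount 200.
Remaining shares: West Transit 88,332.50 → $88,300; Redwood Mentoring 110,167.50 → $110,200.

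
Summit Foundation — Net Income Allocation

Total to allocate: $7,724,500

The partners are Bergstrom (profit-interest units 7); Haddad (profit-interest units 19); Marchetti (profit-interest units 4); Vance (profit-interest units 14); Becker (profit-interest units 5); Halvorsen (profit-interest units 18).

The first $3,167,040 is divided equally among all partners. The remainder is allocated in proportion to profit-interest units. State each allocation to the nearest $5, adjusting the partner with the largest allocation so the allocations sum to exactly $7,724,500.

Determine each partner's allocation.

First tranche $3,167,040 split equally: $527,840 each.
Remainder $4,557,460 by profit-interest units (total 67): Bergstrom 476,152.54 → $476,155; Haddad 1,292,414.03 → $1,292,415; Marchetti 272,087.16 → $272,085; Vance 952,305.07 → $952,305; Becker 340,108.96 → $340,110; Halvorsen 1,224,392.24 → $1,224,390.
Totals: Bergstrom $527,840 + $476,155 = $1,003,995; Haddad $527,840 + $1,292,415 = $1,820,255; Marchetti $527,840 + $272,085 = $799,925; Vance $527,840 + $952,305 = $1,480,145; Becker $527,840 + $340,110 = $867,950; Halvorsen $527,840 + $1,224,390 = $1,752,230.

Bergstrom: $1,003,995; Haddad: $1,820,255; Marchetti: $799,925; Vance: $1,480,145; Becker: $867,950; Halvorsen: $1,752,230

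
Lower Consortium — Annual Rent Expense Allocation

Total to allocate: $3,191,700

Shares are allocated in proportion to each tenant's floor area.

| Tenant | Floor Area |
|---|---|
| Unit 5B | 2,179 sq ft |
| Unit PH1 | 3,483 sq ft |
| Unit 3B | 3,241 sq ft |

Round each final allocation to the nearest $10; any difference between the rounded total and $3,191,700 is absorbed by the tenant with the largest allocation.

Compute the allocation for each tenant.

Total floor area = 8,903.
Unrounded shares: Unit 5B 2,179/8,903 × $3,191,700 = 781,165.26; Unit PH1 3,483/8,903 × $3,191,700 = 1,248,645.52; Unit 3B 3,241/8,903 × $3,191,700 = 1,161,889.22.
At nearest $10: Unit 5B $781,170; Unit PH1 $1,248,650; Unit 3B $1,161,890. Sum = $3,191,710.
Difference $3,191,700 − $3,191,710 = −$10 applied to largest allocation (Unit PH1): Unit PH1 becomes $1,248,640.

Unit 5B: $781,170 | Unit PH1: $1,248,640 | Unit 3B: $1,161,890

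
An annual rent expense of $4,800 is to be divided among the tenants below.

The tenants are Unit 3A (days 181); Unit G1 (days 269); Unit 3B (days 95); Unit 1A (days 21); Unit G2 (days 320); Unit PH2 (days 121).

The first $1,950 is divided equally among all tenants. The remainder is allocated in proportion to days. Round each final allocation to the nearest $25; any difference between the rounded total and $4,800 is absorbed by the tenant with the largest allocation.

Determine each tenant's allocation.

Unit 3A: $825; Unit G1: $1,075; Unit 3B: $600; Unit 1A: $375; Unit G2: $1,250; Unit PH2: $675

$1,950 shared equally gives $325 per tenant.
Remainder $2,850 by days (total 1,007): Unit 3A 512.26 → $500; Unit G1 761.32 → $750; Unit 3B 268.87 → $275; Unit 1A 59.43 → $50; Unit G2 905.66 → $900; Unit PH2 342.45 → $350.
Rounding difference +$25 on remainder applied to Unit G2.
Totals: Unit 3A $325 + $500 = $825; Unit G1 $325 + $750 = $1,075; Unit 3B $325 + $275 = $600; Unit 1A $325 + $50 = $375; Unit G2 $325 + $925 = $1,250; Unit PH2 $325 + $350 = $675.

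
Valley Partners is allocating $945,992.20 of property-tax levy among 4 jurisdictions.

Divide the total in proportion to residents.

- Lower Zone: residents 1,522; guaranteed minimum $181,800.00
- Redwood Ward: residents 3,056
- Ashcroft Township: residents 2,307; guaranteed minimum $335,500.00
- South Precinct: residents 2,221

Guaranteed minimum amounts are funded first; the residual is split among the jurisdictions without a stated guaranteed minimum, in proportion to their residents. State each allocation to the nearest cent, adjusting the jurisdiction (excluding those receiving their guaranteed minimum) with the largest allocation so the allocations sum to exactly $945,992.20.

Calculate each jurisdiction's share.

Lower Zone: $181,800.00 · Redwood Ward: $248,262.91 · Ashcroft Township: $335,500.00 · South Precinct: $180,429.29

Minimums first: Lower Zone $181,800.00; Ashcroft Township $335,500.00. Balance $428,692.20.
Balance split over remaining residents 5,277: Redwood Ward 248,262.9076 → $248,262.91; South Precinct 180,429.2924 → $180,429.29.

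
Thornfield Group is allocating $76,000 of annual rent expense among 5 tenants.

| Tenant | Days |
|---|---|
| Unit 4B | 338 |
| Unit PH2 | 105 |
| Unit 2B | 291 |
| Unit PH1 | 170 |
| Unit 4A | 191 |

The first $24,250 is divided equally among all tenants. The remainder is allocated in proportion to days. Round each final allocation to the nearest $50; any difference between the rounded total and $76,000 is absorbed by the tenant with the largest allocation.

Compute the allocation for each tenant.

Unit 4B: $20,800 | Unit PH2: $9,800 | Unit 2B: $18,600 | Unit PH1: $12,900 | Unit 4A: $13,900

$24,250 shared equally gives $4,850 per tenant.
Remainder $51,750 by days (total 1,095): Unit 4B 15,973.97 → $15,950; Unit PH2 4,962.33 → $4,950; Unit 2B 13,752.74 → $13,750; Unit PH1 8,034.25 → $8,050; Unit 4A 9,026.71 → $9,050.
Totals: Unit 4B $4,850 + $15,950 = $20,800; Unit PH2 $4,850 + $4,950 = $9,800; Unit 2B $4,850 + $13,750 = $18,600; Unit PH1 $4,850 + $8,050 = $12,900; Unit 4A $4,850 + $9,050 = $13,900.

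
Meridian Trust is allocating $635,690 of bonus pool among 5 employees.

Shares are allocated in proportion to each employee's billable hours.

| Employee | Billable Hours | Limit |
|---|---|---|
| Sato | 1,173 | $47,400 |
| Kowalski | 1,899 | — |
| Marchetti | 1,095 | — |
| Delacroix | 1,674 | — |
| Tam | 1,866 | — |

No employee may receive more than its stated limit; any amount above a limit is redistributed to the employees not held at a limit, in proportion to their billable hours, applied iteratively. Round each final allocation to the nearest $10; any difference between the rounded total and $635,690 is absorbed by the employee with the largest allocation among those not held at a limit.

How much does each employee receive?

Billable hours total: 7,707.
Pro-rata shares before constraints: Sato 96,751.57; Kowalski 156,633.62; Marchetti 90,317.96; Delacroix 138,075.13; Tam 153,911.71.
Capped: Sato ($47,400); residual $588,290 reallocated over remaining billable hours 6,534.
Remaining shares: Kowalski 170,976.85 → $170,980; Marchetti 98,588.54 → $98,590; Delacroix 150,718.93 → $150,720; Tam 168,005.68 → $168,010.
Rounding difference −$10 applied to Kowalski → $170,970.

Sato: $47,400 | Kowalski: $170,970 | Marchetti: $98,590 | Delacroix: $150,720 | Tam: $168,010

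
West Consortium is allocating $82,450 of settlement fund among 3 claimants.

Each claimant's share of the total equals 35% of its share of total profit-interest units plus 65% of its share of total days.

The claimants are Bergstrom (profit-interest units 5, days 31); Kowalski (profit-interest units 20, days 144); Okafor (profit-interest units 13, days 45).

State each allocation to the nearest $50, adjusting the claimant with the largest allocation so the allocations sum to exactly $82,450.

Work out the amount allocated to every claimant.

Profit-interest units total 38; days total 220.
Composite weights (35% profit-interest units + 65% days): Bergstrom 0.1376; Kowalski 0.6097; Okafor 0.2527.
Raw shares: Bergstrom 11,348.71; Kowalski 50,266.89; Okafor 20,834.40.
Rounded to nearest $50: Bergstrom $11,350; Kowalski $50,250; Okafor $20,850. Sum = $82,450.
Rounded total matches; no reconciliation needed.

Bergstrom: $11,350 | Kowalski: $50,250 | Okafor: $20,850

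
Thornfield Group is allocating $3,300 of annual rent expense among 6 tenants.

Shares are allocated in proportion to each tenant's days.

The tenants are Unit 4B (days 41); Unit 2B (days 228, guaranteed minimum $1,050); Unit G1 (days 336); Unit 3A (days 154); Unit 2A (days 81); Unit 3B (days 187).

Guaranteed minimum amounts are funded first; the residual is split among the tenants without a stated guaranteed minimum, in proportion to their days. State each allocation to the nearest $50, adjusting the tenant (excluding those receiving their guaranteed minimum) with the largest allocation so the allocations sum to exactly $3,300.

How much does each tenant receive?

Minimums first: Unit 2B $1,050. Residual $2,250.
Residual split over remaining days 799: Unit 4B 115.46 → $100; Unit G1 946.18 → $950; Unit 3A 433.67 → $450; Unit 2A 228.10 → $250; Unit 3B 526.60 → $550.
Rounding difference −$50 applied to Unit G1 → $900.

Unit 4B: $100 · Unit 2B: $1,050 · Unit G1: $900 · Unit 3A: $450 · Unit 2A: $250 · Unit 3B: $550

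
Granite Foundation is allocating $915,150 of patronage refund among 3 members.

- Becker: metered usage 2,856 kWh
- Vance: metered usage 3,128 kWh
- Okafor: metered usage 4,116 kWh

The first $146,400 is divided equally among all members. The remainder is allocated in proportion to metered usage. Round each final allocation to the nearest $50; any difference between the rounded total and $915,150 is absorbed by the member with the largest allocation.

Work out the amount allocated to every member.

$146,400 shared equally gives $48,800 per member.
Remainder $768,750 by metered usage (total 10,100): Becker 217,381.19 → $217,400; Vance 238,084.16 → $238,100; Okafor 313,284.65 → $313,300.
Rounding difference −$50 on remainder applied to Okafor.
Totals: Becker $48,800 + $217,400 = $266,200; Vance $48,800 + $238,100 = $286,900; Okafor $48,800 + $313,250 = $362,050.

Becker: $266,200 · Vance: $286,900 · Okafor: $362,050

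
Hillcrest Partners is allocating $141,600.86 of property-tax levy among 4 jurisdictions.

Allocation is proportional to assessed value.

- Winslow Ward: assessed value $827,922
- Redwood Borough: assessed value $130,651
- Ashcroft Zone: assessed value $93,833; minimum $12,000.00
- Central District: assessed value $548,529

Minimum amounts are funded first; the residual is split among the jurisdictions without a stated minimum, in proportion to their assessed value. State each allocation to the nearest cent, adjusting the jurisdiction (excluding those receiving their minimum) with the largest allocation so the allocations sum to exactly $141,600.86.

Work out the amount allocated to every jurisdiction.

Fund the minimums — Ashcroft Zone $12,000.00. Remaining pool $129,600.86.
Remaining pool split over remaining assessed value 1,507,102: Winslow Ward 71,195.8469 → $71,195.85; Redwood Borough 11,235.1267 → $11,235.13; Central District 47,169.8864 → $47,169.89.
Rounding difference −$0.01 applied to Winslow Ward → $71,195.84.

Winslow Ward: $71,195.84 | Redwood Borough: $11,235.13 | Ashcroft Zone: $12,000.00 | Central District: $47,169.89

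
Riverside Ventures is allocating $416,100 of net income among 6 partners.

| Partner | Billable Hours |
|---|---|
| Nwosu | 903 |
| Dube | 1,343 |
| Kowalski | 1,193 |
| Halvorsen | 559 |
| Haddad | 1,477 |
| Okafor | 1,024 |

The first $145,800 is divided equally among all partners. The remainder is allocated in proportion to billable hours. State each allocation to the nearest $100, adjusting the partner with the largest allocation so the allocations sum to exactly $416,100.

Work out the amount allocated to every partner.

Nwosu: $61,900 | Dube: $80,200 | Kowalski: $73,900 | Halvorsen: $47,500 | Haddad: $85,700 | Okafor: $66,900

First tranche $145,800 split equally: $24,300 each.
Remainder $270,300 by billable hours (total 6,499): Nwosu 37,556.69 → $37,600; Dube 55,856.73 → $55,900; Kowalski 49,618.08 → $49,600; Halvorsen 23,249.38 → $23,200; Haddad 61,429.93 → $61,400; Okafor 42,589.20 → $42,600.
Totals: Nwosu $24,300 + $37,600 = $61,900; Dube $24,300 + $55,900 = $80,200; Kowalski $24,300 + $49,600 = $73,900; Halvorsen $24,300 + $23,200 = $47,500; Haddad $24,300 + $61,400 = $85,700; Okafor $24,300 + $42,600 = $66,900.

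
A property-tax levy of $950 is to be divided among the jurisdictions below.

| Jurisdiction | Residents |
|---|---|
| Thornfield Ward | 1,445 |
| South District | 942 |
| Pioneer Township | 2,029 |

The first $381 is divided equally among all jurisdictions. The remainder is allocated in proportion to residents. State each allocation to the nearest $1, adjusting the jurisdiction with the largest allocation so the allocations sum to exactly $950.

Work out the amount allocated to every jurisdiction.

$381 shared equally gives $127 per jurisdiction.
Remainder $569 by residents (total 4,416): Thornfield Ward 186.19 → $186; South District 121.38 → $121; Pioneer Township 261.44 → $261.
Rounding difference +$1 on remainder applied to Pioneer Township.
Totals: Thornfield Ward $127 + $186 = $313; South District $127 + $121 = $248; Pioneer Township $127 + $262 = $389.

Thornfield Ward: $313; South District: $248; Pioneer Township: $389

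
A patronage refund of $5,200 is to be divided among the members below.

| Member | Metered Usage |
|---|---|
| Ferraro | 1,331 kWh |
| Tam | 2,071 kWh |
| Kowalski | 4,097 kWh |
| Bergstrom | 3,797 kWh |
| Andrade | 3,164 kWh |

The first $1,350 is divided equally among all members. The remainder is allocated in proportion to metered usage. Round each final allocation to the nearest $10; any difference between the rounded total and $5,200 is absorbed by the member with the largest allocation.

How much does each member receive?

$1,350 shared equally gives $270 per member.
Remainder $3,850 by metered usage (total 14,460): Ferraro 354.38 → $350; Tam 551.41 → $550; Kowalski 1,090.83 → $1,090; Bergstrom 1,010.96 → $1,010; Andrade 842.42 → $840.
Rounding difference +$10 on remainder applied to Kowalski.
Totals: Ferraro $270 + $350 = $620; Tam $270 + $550 = $820; Kowalski $270 + $1,100 = $1,370; Bergstrom $270 + $1,010 = $1,280; Andrade $270 + $840 = $1,110.

Ferraro: $620 | Tam: $820 | Kowalski: $1,370 | Bergstrom: $1,280 | Andrade: $1,110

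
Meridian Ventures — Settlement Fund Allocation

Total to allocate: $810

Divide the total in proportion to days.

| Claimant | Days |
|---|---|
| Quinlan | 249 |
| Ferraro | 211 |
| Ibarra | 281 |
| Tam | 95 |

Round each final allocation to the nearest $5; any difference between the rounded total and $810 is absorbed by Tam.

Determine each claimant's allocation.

Quinlan: $240; Ferraro: $205; Ibarra: $270; Tam: $95

Total days = 836.
Unrounded shares: Quinlan 249/836 × $810 = 241.26; Ferraro 211/836 × $810 = 204.44; Ibarra 281/836 × $810 = 272.26; Tam 95/836 × $810 = 92.05.
At nearest $5: Quinlan $240; Ferraro $205; Ibarra $270; Tam $90. Sum = $805.
Difference $810 − $805 = +$5 applied to Tam: Tam becomes $95.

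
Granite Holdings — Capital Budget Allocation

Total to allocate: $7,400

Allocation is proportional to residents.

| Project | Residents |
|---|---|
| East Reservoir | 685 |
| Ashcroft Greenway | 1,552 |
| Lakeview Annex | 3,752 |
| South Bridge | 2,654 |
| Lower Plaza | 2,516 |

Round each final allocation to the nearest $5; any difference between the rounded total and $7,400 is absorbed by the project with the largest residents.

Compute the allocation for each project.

Combined residents = 11,159.
Pro-rata amounts: East Reservoir 685/11,159 × $7,400 = 454.25; Ashcroft Greenway 1,552/11,159 × $7,400 = 1,029.20; Lakeview Annex 3,752/11,159 × $7,400 = 2,488.11; South Bridge 2,654/11,159 × $7,400 = 1,759.98; Lower Plaza 2,516/11,159 × $7,400 = 1,668.46.
At nearest $5: East Reservoir $455; Ashcroft Greenway $1,030; Lakeview Annex $2,490; South Bridge $1,760; Lower Plaza $1,670. Sum = $7,405.
Difference $7,400 − $7,405 = −$5 applied to largest residents (Lakeview Annex): Lakeview Annex becomes $2,485.

East Reservoir: $455 | Ashcroft Greenway: $1,030 | Lakeview Annex: $2,485 | South Bridge: $1,760 | Lower Plaza: $1,670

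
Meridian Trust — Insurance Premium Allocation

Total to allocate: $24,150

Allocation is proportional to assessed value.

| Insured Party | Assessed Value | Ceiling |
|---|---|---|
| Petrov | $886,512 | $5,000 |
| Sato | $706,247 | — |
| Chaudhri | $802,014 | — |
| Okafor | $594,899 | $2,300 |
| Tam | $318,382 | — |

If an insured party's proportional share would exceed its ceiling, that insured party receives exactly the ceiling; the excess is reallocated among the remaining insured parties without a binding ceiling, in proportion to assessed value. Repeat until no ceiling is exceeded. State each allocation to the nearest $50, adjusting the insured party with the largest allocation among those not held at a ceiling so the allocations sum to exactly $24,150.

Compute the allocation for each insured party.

Petrov: $5,000 | Sato: $6,500 | Chaudhri: $7,400 | Okafor: $2,300 | Tam: $2,950

Total assessed value = 3,308,054.
Pro-rata shares before constraints: Petrov 6,471.86; Sato 5,155.86; Chaudhri 5,854.99; Okafor 4,342.98; Tam 2,324.30.
Capped: Petrov ($5,000), Okafor ($2,300); remaining pool $16,850 reallocated over remaining assessed value 1,826,643.
Redistributed shares: Sato 6,514.83 → $6,500; Chaudhri 7,398.24 → $7,400; Tam 2,936.94 → $2,950.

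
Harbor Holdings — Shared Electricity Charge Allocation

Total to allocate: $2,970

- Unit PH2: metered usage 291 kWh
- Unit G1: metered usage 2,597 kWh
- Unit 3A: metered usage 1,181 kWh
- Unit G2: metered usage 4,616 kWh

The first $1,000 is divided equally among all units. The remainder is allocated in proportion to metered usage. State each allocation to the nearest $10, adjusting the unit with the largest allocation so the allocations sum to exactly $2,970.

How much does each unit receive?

Unit PH2: $320; Unit G1: $840; Unit 3A: $520; Unit G2: $1,290

Equal tier: $1,000 ÷ 4 = $250 apiece.
Remainder $1,970 by metered usage (total 8,685): Unit PH2 66.01 → $70; Unit G1 589.07 → $590; Unit 3A 267.88 → $270; Unit G2 1,047.04 → $1,050.
Rounding difference −$10 on remainder applied to Unit G2.
Totals: Unit PH2 $250 + $70 = $320; Unit G1 $250 + $590 = $840; Unit 3A $250 + $270 = $520; Unit G2 $250 + $1,040 = $1,290.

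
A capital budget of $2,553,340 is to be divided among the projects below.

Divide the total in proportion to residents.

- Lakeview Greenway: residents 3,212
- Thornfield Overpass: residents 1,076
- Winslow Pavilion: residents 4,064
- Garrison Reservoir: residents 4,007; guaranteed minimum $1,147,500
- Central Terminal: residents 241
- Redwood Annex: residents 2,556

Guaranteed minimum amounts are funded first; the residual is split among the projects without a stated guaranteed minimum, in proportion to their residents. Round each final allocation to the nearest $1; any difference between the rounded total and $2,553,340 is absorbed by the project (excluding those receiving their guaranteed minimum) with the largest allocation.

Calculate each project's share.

Minimums first: Garrison Reservoir $1,147,500. Balance $1,405,840.
Balance split over remaining residents 11,149: Lakeview Greenway 405,019.11 → $405,019; Thornfield Overpass 135,678.88 → $135,679; Winslow Pavilion 512,452.58 → $512,453; Central Terminal 30,389.04 → $30,389; Redwood Annex 322,300.39 → $322,300.

Lakeview Greenway: $405,019; Thornfield Overpass: $135,679; Winslow Pavilion: $512,453; Garrison Reservoir: $1,147,500; Central Terminal: $30,389; Redwood Annex: $322,300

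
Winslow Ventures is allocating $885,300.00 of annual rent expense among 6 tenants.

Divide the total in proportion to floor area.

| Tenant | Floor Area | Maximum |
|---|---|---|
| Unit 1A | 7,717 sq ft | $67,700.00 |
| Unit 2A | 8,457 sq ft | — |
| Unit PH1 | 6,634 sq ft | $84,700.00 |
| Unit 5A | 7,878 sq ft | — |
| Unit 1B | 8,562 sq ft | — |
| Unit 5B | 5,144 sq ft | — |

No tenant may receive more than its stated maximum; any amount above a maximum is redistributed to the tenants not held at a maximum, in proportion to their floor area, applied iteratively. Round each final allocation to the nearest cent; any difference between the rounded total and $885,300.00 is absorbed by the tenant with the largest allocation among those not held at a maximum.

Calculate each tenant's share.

Unit 1A: $67,700.00; Unit 2A: $206,322.54; Unit PH1: $84,700.00; Unit 5A: $192,196.87; Unit 1B: $208,884.18; Unit 5B: $125,496.41

Floor area total: 44,392.
Unconstrained shares: Unit 1A 153,898.4524; Unit 2A 168,656.1115; Unit PH1 132,300.4190; Unit 5A 157,109.2404; Unit 1B 170,750.1036; Unit 5B 102,585.6731.
Capped: Unit 1A ($67,700.00), Unit PH1 ($84,700.00); residual $732,900.00 reallocated over remaining floor area 30,041.
Remaining shares: Unit 2A 206,322.5359 → $206,322.54; Unit 5A 192,196.8709 → $192,196.87; Unit 1B 208,884.1849 → $208,884.18; Unit 5B 125,496.4082 → $125,496.41.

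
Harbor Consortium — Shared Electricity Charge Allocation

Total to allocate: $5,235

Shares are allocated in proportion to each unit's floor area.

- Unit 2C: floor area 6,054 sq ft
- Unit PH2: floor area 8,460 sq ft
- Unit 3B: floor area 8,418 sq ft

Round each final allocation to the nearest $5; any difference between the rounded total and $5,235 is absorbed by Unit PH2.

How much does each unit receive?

Total floor area = 22,932.
Proportional shares: Unit 2C 6,054/22,932 × $5,235 = 1,382.03; Unit PH2 8,460/22,932 × $5,235 = 1,931.28; Unit 3B 8,418/22,932 × $5,235 = 1,921.69.
After rounding ($5): Unit 2C $1,380; Unit PH2 $1,930; Unit 3B $1,920. Sum = $5,230.
Difference $5,235 − $5,230 = +$5 applied to Unit PH2: Unit PH2 becomes $1,935.

Unit 2C: $1,380; Unit PH2: $1,935; Unit 3B: $1,920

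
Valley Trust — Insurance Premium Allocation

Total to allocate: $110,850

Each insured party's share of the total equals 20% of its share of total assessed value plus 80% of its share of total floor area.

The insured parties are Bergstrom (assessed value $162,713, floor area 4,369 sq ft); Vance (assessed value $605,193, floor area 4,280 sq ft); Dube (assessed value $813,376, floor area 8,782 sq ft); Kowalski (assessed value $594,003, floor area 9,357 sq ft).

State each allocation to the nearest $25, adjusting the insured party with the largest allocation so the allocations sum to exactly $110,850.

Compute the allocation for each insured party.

Bergstrom: $16,125 · Vance: $20,325 · Dube: $37,375 · Kowalski: $37,025

Assessed value total 2,175,285; floor area total 26,788.
Composite weights (20% assessed value + 80% floor area): Bergstrom 0.1454; Vance 0.1835; Dube 0.3371; Kowalski 0.3341.
Unrounded shares: Bergstrom 16,121.63; Vance 20,336.66; Dube 37,362.00; Kowalski 37,029.70.
Rounded to nearest $25: Bergstrom $16,125; Vance $20,325; Dube $37,350; Kowalski $37,025. Sum = $110,825.
Difference $110,850 − $110,825 = +$25 applied to largest allocation (Dube): Dube becomes $37,375.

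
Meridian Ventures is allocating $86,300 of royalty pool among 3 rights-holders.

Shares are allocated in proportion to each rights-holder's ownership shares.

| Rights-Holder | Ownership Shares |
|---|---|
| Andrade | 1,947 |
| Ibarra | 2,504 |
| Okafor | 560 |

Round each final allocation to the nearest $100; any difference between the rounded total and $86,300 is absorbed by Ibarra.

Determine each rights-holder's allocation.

Andrade: $33,500 | Ibarra: $43,200 | Okafor: $9,600

Combined ownership shares = 5,011.
Raw shares: Andrade 1,947/5,011 × $86,300 = 33,531.45; Ibarra 2,504/5,011 × $86,300 = 43,124.17; Okafor 560/5,011 × $86,300 = 9,644.38.
After rounding ($100): Andrade $33,500; Ibarra $43,100; Okafor $9,600. Sum = $86,200.
Difference $86,300 − $86,200 = +$100 applied to Ibarra: Ibarra becomes $43,200.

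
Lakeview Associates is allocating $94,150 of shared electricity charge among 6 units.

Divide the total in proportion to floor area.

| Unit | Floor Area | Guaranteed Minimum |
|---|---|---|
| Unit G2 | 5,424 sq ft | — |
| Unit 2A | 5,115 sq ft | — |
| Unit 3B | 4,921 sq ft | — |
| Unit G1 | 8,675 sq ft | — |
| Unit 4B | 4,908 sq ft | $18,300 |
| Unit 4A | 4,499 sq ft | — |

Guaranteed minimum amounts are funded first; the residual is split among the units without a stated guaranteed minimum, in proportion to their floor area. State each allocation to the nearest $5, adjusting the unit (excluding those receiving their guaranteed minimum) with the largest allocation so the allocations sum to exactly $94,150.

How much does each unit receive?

Minimums first: Unit 4B $18,300. Remaining pool $75,850.
Remaining pool split over remaining floor area 28,634: Unit G2 14,367.90 → $14,370; Unit 2A 13,549.37 → $13,550; Unit 3B 13,035.48 → $13,035; Unit G1 22,979.63 → $22,980; Unit 4A 11,917.62 → $11,920.
Rounding difference −$5 applied to Unit G1 → $22,975.

Unit G2: $14,370; Unit 2A: $13,550; Unit 3B: $13,035; Unit G1: $22,975; Unit 4B: $18,300; Unit 4A: $11,920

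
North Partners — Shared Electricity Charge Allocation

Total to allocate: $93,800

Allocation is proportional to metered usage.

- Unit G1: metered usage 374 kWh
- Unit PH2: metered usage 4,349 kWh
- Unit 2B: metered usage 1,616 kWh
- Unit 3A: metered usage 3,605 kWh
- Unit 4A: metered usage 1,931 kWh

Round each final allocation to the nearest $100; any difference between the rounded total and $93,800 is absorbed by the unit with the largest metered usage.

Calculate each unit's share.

Combined metered usage = 11,875.
Unrounded shares: Unit G1 374/11,875 × $93,800 = 2,954.21; Unit PH2 4,349/11,875 × $93,800 = 34,352.52; Unit 2B 1,616/11,875 × $93,800 = 12,764.70; Unit 3A 3,605/11,875 × $93,800 = 28,475.71; Unit 4A 1,931/11,875 × $93,800 = 15,252.87.
At nearest $100: Unit G1 $3,000; Unit PH2 $34,400; Unit 2B $12,800; Unit 3A $28,500; Unit 4A $15,300. Sum = $94,000.
Difference $93,800 − $94,000 = −$200 applied to largest metered usage (Unit PH2): Unit PH2 becomes $34,200.

Unit G1: $3,000 · Unit PH2: $34,200 · Unit 2B: $12,800 · Unit 3A: $28,500 · Unit 4A: $15,300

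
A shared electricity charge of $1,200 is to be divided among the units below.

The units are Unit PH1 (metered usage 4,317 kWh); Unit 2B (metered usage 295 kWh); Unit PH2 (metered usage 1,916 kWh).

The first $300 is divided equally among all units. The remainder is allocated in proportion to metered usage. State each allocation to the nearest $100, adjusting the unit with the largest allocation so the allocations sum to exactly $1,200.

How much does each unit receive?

Unit PH1: $700; Unit 2B: $100; Unit PH2: $400

First tranche $300 split equally: $100 each.
Remainder $900 by metered usage (total 6,528): Unit PH1 595.17 → $600; Unit 2B 40.67 → $0; Unit PH2 264.15 → $300.
Totals: Unit PH1 $100 + $600 = $700; Unit 2B $100 + $0 = $100; Unit PH2 $100 + $300 = $400.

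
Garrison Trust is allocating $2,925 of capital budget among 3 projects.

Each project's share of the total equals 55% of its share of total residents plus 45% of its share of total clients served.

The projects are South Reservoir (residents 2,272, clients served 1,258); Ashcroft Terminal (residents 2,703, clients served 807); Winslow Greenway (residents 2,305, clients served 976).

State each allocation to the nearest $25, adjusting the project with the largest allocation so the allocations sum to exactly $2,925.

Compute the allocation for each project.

Totals — residents 7,280, clients served 3,041.
Composite weights (55% residents + 45% clients served): South Reservoir 0.3578; Ashcroft Terminal 0.3236; Winslow Greenway 0.3186.
Proportional shares: South Reservoir 1,046.58; Ashcroft Terminal 946.61; Winslow Greenway 931.81.
At nearest $25: South Reservoir $1,050; Ashcroft Terminal $950; Winslow Greenway $925. Sum = $2,925.
Sum already equals the total — no adjustment.

South Reservoir: $1,050; Ashcroft Terminal: $950; Winslow Greenway: $925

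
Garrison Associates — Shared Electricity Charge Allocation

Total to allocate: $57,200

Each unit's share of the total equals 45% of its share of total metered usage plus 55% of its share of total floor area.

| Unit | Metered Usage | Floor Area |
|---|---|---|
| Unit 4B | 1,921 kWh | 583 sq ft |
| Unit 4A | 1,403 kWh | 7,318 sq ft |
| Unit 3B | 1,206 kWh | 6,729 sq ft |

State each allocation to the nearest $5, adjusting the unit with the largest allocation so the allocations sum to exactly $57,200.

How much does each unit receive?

Unit 4B: $12,170; Unit 4A: $23,705; Unit 3B: $21,325

Totals — metered usage 4,530, floor area 14,630.
Blended shares (45% metered usage + 55% floor area): Unit 4B 0.2127; Unit 4A 0.4145; Unit 3B 0.3728.
Raw shares: Unit 4B 12,169.02; Unit 4A 23,708.46; Unit 3B 21,322.52.
At nearest $5: Unit 4B $12,170; Unit 4A $23,710; Unit 3B $21,325. Sum = $57,205.
Difference $57,200 − $57,205 = −$5 applied to largest allocation (Unit 4A): Unit 4A becomes $23,705.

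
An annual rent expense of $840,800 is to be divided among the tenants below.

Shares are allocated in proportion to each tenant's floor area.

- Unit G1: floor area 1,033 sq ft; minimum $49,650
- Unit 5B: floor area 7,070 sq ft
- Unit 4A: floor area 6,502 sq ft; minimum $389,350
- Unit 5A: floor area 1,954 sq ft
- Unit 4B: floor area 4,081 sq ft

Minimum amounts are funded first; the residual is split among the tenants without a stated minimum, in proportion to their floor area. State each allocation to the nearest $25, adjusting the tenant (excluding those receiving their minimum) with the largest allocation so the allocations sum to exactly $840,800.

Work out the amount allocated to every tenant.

Unit G1: $49,650 | Unit 5B: $216,775 | Unit 4A: $389,350 | Unit 5A: $59,900 | Unit 4B: $125,125

Guaranteed amounts: Unit G1 $49,650; Unit 4A $389,350. Residual $401,800.
Residual split over remaining floor area 13,105: Unit 5B 216,766.58 → $216,775; Unit 5A 59,909.74 → $59,900; Unit 4B 125,123.68 → $125,125.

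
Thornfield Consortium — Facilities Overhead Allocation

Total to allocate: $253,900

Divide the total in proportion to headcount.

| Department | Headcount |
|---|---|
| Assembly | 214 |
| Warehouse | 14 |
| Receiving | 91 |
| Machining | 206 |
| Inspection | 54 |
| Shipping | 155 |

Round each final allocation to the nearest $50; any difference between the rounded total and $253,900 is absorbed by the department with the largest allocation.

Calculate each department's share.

Headcount total: 734.
Proportional shares: Assembly 214/734 × $253,900 = 74,025.34; Warehouse 14/734 × $253,900 = 4,842.78; Receiving 91/734 × $253,900 = 31,478.07; Machining 206/734 × $253,900 = 71,258.04; Inspection 54/734 × $253,900 = 18,679.29; Shipping 155/734 × $253,900 = 53,616.49.
Rounded to nearest $50: Assembly $74,050; Warehouse $4,850; Receiving $31,500; Machining $71,250; Inspection $18,700; Shipping $53,600. Sum = $253,950.
Difference $253,900 − $253,950 = −$50 applied to largest allocation (Assembly): Assembly becomes $74,000.

Assembly: $74,000; Warehouse: $4,850; Receiving: $31,500; Machining: $71,250; Inspection: $18,700; Shipping: $53,600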